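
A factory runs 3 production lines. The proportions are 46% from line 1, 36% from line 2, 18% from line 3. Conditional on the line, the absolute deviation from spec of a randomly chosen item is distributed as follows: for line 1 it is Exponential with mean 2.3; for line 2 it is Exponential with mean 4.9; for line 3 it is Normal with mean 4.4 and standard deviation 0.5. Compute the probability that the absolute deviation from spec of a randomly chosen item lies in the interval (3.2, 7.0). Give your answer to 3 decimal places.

0.372

Conditional on each line, P(3.2 < X < 7.0): 1: 0.201082; 2: 0.280799; 3: 0.991802.
By total probability, P(3.2 < X < 7.0) = 0.46·0.201082 + 0.36·0.280799 + 0.18·0.991802 = 0.37211.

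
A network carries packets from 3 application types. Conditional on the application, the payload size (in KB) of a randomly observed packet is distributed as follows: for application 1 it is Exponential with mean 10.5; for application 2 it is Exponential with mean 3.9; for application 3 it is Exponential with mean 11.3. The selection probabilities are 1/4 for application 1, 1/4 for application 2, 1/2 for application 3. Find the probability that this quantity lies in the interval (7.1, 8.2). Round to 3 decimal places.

Conditional on each application, P(7.1 < X < 8.2): 1: 0.050581; 2: 0.0397998; 3: 0.0494848.
By total probability, P(7.1 < X < 8.2) = 0.25·0.050581 + 0.25·0.0397998 + 0.5·0.0494848 = 0.0473376.

0.047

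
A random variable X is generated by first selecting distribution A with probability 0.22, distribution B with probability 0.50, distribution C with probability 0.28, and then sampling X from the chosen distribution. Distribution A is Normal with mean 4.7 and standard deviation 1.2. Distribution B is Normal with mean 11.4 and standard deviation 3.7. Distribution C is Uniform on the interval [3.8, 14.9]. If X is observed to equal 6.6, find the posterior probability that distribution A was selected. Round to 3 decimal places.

Likelihoods f(6.6 | ·): A: 0.0949189; B: 0.0464787; C: 0.0900901.
Posterior ∝ prior × likelihood. Numerator for A: 0.22·0.0949189 = 0.0208822.
Normalizing constant: 0.22·0.0949189 + 0.5·0.0464787 + 0.28·0.0900901 = 0.0693467.
P(A | observation) = 0.0208822 / 0.0693467 = 0.301127.

0.301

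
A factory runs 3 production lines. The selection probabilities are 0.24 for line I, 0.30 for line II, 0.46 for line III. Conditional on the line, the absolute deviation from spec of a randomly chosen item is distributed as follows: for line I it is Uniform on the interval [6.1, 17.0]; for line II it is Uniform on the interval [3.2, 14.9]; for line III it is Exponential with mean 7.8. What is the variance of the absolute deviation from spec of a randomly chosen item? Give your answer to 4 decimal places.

Per component, I: μ=11.55, E[X²]=143.303; II: μ=9.05, E[X²]=93.31; III: μ=7.8, E[X²]=121.68.
E[X] = 0.24·11.55 + 0.3·9.05 + 0.46·7.8 = 9.075.
E[X²] = 0.24·143.303 + 0.3·93.31 + 0.46·121.68 = 118.359.
Var(X) = E[X²] − (E[X])² = 118.359 − 82.3556 = 36.003.

36.0030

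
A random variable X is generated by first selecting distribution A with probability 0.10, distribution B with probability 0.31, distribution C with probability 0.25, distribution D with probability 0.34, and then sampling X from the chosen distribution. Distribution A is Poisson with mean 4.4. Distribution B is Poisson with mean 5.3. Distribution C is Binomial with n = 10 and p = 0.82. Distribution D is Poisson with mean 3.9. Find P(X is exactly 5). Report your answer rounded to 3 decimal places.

0.127

Conditional on each component, P(X = 5): A: 0.168728; B: 0.173955; C: 0.0176536; D: 0.152193.
By total probability, P(X = 5) = 0.1·0.168728 + 0.31·0.173955 + 0.25·0.0176536 + 0.34·0.152193 = 0.126958.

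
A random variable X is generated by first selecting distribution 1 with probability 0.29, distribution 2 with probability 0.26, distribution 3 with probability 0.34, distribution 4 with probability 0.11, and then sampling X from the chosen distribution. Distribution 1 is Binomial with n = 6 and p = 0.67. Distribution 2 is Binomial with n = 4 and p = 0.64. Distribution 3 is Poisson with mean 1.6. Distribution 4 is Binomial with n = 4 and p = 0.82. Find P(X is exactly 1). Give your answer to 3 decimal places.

Conditional on each component, P(X = 1): 1: 0.0157324; 2: 0.119439; 3: 0.323034; 4: 0.019129.
By total probability, P(X = 1) = 0.29·0.0157324 + 0.26·0.119439 + 0.34·0.323034 + 0.11·0.019129 = 0.147553.

0.148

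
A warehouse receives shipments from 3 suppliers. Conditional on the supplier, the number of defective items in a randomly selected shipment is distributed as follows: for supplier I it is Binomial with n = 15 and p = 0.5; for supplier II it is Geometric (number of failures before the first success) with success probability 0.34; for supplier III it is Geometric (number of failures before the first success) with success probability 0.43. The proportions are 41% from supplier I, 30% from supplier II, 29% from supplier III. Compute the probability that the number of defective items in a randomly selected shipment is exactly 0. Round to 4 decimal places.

0.2267

Conditional on each supplier, P(X = 0): I: 3.05176e-05; II: 0.34; III: 0.43.
By total probability, P(X = 0) = 0.41·3.05176e-05 + 0.3·0.34 + 0.29·0.43 = 0.226713.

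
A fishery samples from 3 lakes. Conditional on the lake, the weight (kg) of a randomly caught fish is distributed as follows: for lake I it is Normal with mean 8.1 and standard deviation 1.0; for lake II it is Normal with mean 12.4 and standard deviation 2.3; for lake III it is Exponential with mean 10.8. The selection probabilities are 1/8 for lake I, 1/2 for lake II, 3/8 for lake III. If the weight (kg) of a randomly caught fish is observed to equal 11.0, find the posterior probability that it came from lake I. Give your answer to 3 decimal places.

Likelihoods f(11.0 | ·): I: 0.00595253; II: 0.144121; III: 0.0334379.
Posterior ∝ prior × likelihood. Numerator for I: 0.125·0.00595253 = 0.000744067.
Normalizing constant: 0.125·0.00595253 + 0.5·0.144121 + 0.375·0.0334379 = 0.0853437.
P(I | observation) = 0.000744067 / 0.0853437 = 0.00871847.

0.009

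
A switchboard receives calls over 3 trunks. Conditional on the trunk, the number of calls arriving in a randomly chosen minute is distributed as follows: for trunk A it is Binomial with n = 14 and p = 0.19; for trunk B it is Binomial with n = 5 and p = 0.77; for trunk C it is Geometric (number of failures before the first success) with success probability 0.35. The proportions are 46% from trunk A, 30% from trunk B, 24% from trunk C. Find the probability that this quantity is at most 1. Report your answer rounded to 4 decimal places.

0.2452

Conditional on each trunk, P(X ≤ 1): A: 0.2242; B: 0.0114175; C: 0.5775.
By total probability, P(X ≤ 1) = 0.46·0.2242 + 0.3·0.0114175 + 0.24·0.5775 = 0.245157.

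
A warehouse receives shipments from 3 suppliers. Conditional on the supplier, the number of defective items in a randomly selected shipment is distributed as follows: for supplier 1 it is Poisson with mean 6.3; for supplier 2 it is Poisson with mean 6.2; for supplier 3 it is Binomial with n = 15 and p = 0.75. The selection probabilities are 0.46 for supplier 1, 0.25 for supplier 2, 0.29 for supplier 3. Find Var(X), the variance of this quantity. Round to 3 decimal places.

Per component, 1: μ=6.3, E[X²]=45.99; 2: μ=6.2, E[X²]=44.64; 3: μ=11.25, E[X²]=129.375.
E[X] = 0.46·6.3 + 0.25·6.2 + 0.29·11.25 = 7.7105.
E[X²] = 0.46·45.99 + 0.25·44.64 + 0.29·129.375 = 69.8341.
Var(X) = E[X²] − (E[X])² = 69.8341 − 59.4518 = 10.3823.

10.382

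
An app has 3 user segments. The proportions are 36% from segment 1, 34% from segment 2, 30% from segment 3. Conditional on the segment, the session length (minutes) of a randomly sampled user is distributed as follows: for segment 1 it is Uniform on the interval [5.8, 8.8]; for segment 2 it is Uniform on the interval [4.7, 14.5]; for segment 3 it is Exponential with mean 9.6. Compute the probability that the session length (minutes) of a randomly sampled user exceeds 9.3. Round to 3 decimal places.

Conditional on each segment, P(X > 9.3): 1: 0; 2: 0.530612; 3: 0.379557.
By total probability, P(X > 9.3) = 0.36·0 + 0.34·0.530612 + 0.3·0.379557 = 0.294275.

0.294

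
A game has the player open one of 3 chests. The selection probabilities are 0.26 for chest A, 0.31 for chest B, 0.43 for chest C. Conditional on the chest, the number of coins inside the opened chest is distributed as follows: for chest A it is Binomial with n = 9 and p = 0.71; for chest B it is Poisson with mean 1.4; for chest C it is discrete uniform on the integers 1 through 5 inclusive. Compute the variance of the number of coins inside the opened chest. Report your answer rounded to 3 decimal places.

5.409

Per component, A: μ=6.39, E[X²]=42.6852; B: μ=1.4, E[X²]=3.36; C: μ=3, E[X²]=11.
E[X] = 0.26·6.39 + 0.31·1.4 + 0.43·3 = 3.3854.
E[X²] = 0.26·42.6852 + 0.31·3.36 + 0.43·11 = 16.8698.
Var(X) = E[X²] − (E[X])² = 16.8698 − 11.4609 = 5.40882.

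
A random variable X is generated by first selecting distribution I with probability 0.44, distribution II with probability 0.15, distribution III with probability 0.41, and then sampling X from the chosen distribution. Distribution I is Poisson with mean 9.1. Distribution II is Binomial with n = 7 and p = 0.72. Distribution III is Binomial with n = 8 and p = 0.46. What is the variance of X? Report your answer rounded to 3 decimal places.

11.532

Per component, I: μ=9.1, E[X²]=91.91; II: μ=5.04, E[X²]=26.8128; III: μ=3.68, E[X²]=15.5296.
E[X] = 0.44·9.1 + 0.15·5.04 + 0.41·3.68 = 6.2688.
E[X²] = 0.44·91.91 + 0.15·26.8128 + 0.41·15.5296 = 50.8295.
Var(X) = E[X²] − (E[X])² = 50.8295 − 39.2979 = 11.5316.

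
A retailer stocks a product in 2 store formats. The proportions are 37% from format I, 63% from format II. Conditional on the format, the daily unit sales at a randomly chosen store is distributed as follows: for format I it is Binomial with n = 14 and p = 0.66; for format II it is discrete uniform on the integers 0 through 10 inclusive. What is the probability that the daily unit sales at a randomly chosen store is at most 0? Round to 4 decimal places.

Conditional on each format, P(X ≤ 0): I: 2.7587e-07; II: 0.0909091.
By total probability, P(X ≤ 0) = 0.37·2.7587e-07 + 0.63·0.0909091 = 0.0572728.

0.0573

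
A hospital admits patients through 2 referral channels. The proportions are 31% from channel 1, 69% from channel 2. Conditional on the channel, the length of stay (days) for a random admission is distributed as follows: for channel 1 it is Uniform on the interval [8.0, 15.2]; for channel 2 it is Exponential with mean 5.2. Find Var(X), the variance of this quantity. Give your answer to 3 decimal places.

Per component, 1: μ=11.6, E[X²]=138.88; 2: μ=5.2, E[X²]=54.08.
E[X] = 0.31·11.6 + 0.69·5.2 = 7.184.
E[X²] = 0.31·138.88 + 0.69·54.08 = 80.368.
Var(X) = E[X²] − (E[X])² = 80.368 − 51.6099 = 28.7581.

28.758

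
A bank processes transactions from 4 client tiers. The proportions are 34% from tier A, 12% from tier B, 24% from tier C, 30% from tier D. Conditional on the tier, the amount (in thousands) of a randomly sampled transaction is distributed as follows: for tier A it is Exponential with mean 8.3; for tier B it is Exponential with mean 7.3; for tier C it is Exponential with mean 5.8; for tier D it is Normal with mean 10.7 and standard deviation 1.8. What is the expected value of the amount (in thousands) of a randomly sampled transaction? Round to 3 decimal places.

8.300

Component means — A: 8.3; B: 7.3; C: 5.8; D: 10.7.
E[X] = 0.34·8.3 + 0.12·7.3 + 0.24·5.8 + 0.3·10.7 = 8.3.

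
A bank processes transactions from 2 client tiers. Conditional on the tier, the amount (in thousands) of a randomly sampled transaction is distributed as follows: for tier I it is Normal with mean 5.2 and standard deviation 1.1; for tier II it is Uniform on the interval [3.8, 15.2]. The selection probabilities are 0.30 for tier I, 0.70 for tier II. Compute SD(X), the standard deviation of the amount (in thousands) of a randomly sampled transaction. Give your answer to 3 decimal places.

3.439

Per component, I: μ=5.2, E[X²]=28.25; II: μ=9.5, E[X²]=101.08.
E[X] = 0.3·5.2 + 0.7·9.5 = 8.21.
E[X²] = 0.3·28.25 + 0.7·101.08 = 79.231.
Var(X) = E[X²] − (E[X])² = 79.231 − 67.4041 = 11.8269.
SD(X) = √11.8269 = 3.43903.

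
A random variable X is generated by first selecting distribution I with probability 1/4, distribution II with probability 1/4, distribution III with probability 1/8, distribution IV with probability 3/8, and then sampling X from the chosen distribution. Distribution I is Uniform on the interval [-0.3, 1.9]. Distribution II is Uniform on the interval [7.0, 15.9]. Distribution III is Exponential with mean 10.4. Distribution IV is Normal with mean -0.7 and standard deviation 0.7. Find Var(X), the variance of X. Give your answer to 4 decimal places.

Per component, I: μ=0.8, E[X²]=1.04333; II: μ=11.45, E[X²]=137.703; III: μ=10.4, E[X²]=216.32; IV: μ=-0.7, E[X²]=0.98.
E[X] = 0.25·0.8 + 0.25·11.45 + 0.125·10.4 + 0.375·-0.7 = 4.1.
E[X²] = 0.25·1.04333 + 0.25·137.703 + 0.125·216.32 + 0.375·0.98 = 62.0942.
Var(X) = E[X²] − (E[X])² = 62.0942 − 16.81 = 45.2842.

45.2842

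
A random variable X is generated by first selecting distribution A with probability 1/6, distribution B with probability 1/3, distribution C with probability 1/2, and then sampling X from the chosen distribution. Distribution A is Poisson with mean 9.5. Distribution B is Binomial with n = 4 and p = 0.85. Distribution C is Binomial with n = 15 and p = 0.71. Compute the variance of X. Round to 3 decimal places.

Per component, A: μ=9.5, E[X²]=99.75; B: μ=3.4, E[X²]=12.07; C: μ=10.65, E[X²]=116.511.
E[X] = 0.166667·9.5 + 0.333333·3.4 + 0.5·10.65 = 8.04167.
E[X²] = 0.166667·99.75 + 0.333333·12.07 + 0.5·116.511 = 78.9038.
Var(X) = E[X²] − (E[X])² = 78.9038 − 64.6684 = 14.2354.

14.235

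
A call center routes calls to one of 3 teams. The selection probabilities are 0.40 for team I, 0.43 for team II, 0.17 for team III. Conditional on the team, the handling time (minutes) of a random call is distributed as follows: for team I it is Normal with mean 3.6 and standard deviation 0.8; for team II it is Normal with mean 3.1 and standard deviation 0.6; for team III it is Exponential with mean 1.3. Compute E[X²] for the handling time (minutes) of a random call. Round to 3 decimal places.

10.302

For each component E[X²] = Var + (mean)², giving I: 13.6; II: 9.97; III: 3.38.
Overall E[X²] = 0.4·13.6 + 0.43·9.97 + 0.17·3.38 = 10.3017.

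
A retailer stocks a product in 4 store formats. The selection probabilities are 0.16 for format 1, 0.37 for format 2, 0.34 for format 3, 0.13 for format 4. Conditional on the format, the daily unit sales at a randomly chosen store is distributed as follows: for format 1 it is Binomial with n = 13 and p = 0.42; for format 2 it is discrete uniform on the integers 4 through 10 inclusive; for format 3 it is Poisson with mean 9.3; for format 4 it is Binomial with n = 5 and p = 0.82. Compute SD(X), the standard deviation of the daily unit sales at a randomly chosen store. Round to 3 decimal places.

Per component, 1: μ=5.46, E[X²]=32.9784; 2: μ=7, E[X²]=53; 3: μ=9.3, E[X²]=95.79; 4: μ=4.1, E[X²]=17.548.
E[X] = 0.16·5.46 + 0.37·7 + 0.34·9.3 + 0.13·4.1 = 7.1586.
E[X²] = 0.16·32.9784 + 0.37·53 + 0.34·95.79 + 0.13·17.548 = 59.7364.
Var(X) = E[X²] − (E[X])² = 59.7364 − 51.2456 = 8.49083.
SD(X) = √8.49083 = 2.9139.

2.914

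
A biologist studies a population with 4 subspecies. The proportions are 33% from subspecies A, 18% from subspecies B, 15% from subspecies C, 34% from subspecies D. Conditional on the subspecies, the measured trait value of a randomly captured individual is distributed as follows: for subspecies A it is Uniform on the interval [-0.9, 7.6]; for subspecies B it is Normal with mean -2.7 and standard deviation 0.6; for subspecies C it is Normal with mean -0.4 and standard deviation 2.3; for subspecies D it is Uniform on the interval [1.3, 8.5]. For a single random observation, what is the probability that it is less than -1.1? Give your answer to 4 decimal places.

Conditional on each subspecies, P(X < -1.1): A: 0; B: 0.99617; C: 0.380431; D: 0.
By total probability, P(X < -1.1) = 0.33·0 + 0.18·0.99617 + 0.15·0.380431 + 0.34·0 = 0.236375.

0.2364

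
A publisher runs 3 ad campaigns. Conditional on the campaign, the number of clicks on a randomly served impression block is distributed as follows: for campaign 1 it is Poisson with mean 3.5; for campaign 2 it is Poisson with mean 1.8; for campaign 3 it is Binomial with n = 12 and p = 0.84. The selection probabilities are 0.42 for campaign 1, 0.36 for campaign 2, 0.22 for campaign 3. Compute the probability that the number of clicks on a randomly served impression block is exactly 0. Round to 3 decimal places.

Conditional on each campaign, P(X = 0): 1: 0.0301974; 2: 0.165299; 3: 2.81475e-10.
By total probability, P(X = 0) = 0.42·0.0301974 + 0.36·0.165299 + 0.22·2.81475e-10 = 0.0721905.

0.072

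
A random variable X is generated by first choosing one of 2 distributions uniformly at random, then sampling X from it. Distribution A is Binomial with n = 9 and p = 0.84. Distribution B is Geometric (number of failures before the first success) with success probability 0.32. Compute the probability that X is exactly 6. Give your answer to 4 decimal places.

Conditional on each component, P(X = 6): A: 0.120869; B: 0.0316376.
By total probability, P(X = 6) = 0.5·0.120869 + 0.5·0.0316376 = 0.0762533.

0.0763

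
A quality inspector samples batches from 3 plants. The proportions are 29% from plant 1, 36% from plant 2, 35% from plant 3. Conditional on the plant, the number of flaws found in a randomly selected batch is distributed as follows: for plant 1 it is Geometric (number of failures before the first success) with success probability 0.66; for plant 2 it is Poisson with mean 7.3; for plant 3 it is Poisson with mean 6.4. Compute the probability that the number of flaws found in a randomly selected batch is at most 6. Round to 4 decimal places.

Conditional on each plant, P(X ≤ 6): 1: 0.999475; 2: 0.406032; 3: 0.542329.
By total probability, P(X ≤ 6) = 0.29·0.999475 + 0.36·0.406032 + 0.35·0.542329 = 0.625834.

0.6258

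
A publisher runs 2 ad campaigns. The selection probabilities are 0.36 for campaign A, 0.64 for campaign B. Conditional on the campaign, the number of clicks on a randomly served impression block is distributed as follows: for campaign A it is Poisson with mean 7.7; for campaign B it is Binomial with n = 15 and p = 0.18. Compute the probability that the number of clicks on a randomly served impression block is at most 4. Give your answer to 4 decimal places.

Conditional on each campaign, P(X ≤ 4): A: 0.118145; B: 0.883306.
By total probability, P(X ≤ 4) = 0.36·0.118145 + 0.64·0.883306 = 0.607848.

0.6078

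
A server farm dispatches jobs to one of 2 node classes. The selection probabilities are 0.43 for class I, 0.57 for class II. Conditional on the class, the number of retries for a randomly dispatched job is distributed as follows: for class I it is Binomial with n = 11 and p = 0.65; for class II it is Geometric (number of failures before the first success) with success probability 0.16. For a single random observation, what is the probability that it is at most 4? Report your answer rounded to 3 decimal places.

Conditional on each class, P(X ≤ 4): I: 0.0501427; II: 0.581788.
By total probability, P(X ≤ 4) = 0.43·0.0501427 + 0.57·0.581788 = 0.353181.

0.353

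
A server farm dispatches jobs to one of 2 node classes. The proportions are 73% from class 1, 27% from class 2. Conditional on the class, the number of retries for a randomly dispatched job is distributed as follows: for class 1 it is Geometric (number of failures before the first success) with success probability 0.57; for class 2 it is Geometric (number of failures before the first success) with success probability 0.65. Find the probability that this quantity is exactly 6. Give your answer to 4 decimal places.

Conditional on each class, P(X = 6): 1: 0.00360318; 2: 0.00119487.
By total probability, P(X = 6) = 0.73·0.00360318 + 0.27·0.00119487 = 0.00295293.

0.0030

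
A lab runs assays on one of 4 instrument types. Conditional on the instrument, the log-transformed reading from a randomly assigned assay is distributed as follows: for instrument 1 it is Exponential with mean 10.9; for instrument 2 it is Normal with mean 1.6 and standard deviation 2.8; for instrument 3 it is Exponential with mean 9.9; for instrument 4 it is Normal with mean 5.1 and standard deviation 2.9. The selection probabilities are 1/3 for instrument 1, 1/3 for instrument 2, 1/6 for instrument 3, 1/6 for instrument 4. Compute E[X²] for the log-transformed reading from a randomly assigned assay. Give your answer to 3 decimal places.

121.080

For each component E[X²] = Var + (mean)², giving 1: 237.62; 2: 10.4; 3: 196.02; 4: 34.42.
Overall E[X²] = 0.333333·237.62 + 0.333333·10.4 + 0.166667·196.02 + 0.166667·34.42 = 121.08.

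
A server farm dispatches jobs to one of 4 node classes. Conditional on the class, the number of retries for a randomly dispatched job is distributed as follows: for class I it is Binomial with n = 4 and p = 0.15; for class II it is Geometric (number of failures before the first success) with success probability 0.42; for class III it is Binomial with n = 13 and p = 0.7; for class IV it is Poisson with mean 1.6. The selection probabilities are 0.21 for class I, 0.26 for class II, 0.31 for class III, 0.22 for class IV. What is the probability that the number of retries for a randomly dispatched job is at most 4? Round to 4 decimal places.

Conditional on each class, P(X ≤ 4): I: 1; II: 0.934364; III: 0.00403097; IV: 0.976318.
By total probability, P(X ≤ 4) = 0.21·1 + 0.26·0.934364 + 0.31·0.00403097 + 0.22·0.976318 = 0.668974.

0.6690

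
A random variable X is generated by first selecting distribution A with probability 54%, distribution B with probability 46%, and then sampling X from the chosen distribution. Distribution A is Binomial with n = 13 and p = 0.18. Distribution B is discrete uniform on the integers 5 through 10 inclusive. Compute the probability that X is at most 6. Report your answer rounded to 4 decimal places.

0.6913

Conditional on each component, P(X ≤ 6): A: 0.99621; B: 0.333333.
By total probability, P(X ≤ 6) = 0.54·0.99621 + 0.46·0.333333 = 0.691287.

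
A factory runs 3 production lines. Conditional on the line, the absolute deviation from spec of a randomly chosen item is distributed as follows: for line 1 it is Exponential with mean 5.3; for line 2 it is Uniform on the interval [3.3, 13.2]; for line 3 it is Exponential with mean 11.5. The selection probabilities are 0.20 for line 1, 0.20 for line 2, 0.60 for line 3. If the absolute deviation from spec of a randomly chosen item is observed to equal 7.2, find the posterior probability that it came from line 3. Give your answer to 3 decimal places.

Likelihoods f(7.2 | ·): 1: 0.0484997; 2: 0.10101; 3: 0.0464939.
Posterior ∝ prior × likelihood. Numerator for 3: 0.6·0.0464939 = 0.0278963.
Normalizing constant: 0.2·0.0484997 + 0.2·0.10101 + 0.6·0.0464939 = 0.0577983.
P(3 | observation) = 0.0278963 / 0.0577983 = 0.48265.

0.483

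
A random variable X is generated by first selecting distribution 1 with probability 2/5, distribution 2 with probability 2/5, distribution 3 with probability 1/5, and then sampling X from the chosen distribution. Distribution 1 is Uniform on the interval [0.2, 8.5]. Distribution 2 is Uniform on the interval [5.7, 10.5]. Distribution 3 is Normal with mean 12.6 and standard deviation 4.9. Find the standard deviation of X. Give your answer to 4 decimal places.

Per component, 1: μ=4.35, E[X²]=24.6633; 2: μ=8.1, E[X²]=67.53; 3: μ=12.6, E[X²]=182.77.
E[X] = 0.4·4.35 + 0.4·8.1 + 0.2·12.6 = 7.5.
E[X²] = 0.4·24.6633 + 0.4·67.53 + 0.2·182.77 = 73.4313.
Var(X) = E[X²] − (E[X])² = 73.4313 − 56.25 = 17.1813.
SD(X) = √17.1813 = 4.14504.

4.1450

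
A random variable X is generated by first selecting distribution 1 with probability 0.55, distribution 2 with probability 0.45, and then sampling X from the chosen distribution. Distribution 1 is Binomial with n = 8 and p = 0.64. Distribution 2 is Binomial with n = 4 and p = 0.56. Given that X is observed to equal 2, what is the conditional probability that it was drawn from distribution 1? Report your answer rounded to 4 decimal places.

0.0773

Likelihoods P(X=2 | ·): 1: 0.0249651; 2: 0.364278.
Posterior ∝ prior × likelihood. Numerator for 1: 0.55·0.0249651 = 0.0137308.
Normalizing constant: 0.55·0.0249651 + 0.45·0.364278 = 0.177656.
P(1 | observation) = 0.0137308 / 0.177656 = 0.0772888.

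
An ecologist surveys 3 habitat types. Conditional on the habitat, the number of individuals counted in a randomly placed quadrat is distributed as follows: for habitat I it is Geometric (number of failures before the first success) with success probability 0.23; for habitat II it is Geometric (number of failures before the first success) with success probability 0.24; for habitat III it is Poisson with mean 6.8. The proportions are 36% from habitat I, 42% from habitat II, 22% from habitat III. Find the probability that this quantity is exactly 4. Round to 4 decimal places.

0.0846

Conditional on each habitat, P(X = 4): I: 0.080852; II: 0.0800692; III: 0.0992252.
By total probability, P(X = 4) = 0.36·0.080852 + 0.42·0.0800692 + 0.22·0.0992252 = 0.0845653.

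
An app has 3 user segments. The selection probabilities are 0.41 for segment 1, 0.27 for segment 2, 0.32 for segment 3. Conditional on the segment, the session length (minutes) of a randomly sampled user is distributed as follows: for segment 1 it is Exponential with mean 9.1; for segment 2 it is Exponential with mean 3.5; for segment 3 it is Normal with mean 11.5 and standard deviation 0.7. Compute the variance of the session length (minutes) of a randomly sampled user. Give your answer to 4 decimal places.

Per component, 1: μ=9.1, E[X²]=165.62; 2: μ=3.5, E[X²]=24.5; 3: μ=11.5, E[X²]=132.74.
E[X] = 0.41·9.1 + 0.27·3.5 + 0.32·11.5 = 8.356.
E[X²] = 0.41·165.62 + 0.27·24.5 + 0.32·132.74 = 116.996.
Var(X) = E[X²] − (E[X])² = 116.996 − 69.8227 = 47.1733.

47.1733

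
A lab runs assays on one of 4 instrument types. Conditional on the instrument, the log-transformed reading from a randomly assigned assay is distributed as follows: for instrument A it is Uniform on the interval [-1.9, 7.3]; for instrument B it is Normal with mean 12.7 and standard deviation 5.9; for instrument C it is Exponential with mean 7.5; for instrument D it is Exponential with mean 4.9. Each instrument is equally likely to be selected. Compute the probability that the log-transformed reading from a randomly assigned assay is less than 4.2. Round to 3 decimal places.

0.436

Conditional on each instrument, P(X < 4.2): A: 0.663043; B: 0.0748378; C: 0.428791; D: 0.575627.
By total probability, P(X < 4.2) = 0.25·0.663043 + 0.25·0.0748378 + 0.25·0.428791 + 0.25·0.575627 = 0.435575.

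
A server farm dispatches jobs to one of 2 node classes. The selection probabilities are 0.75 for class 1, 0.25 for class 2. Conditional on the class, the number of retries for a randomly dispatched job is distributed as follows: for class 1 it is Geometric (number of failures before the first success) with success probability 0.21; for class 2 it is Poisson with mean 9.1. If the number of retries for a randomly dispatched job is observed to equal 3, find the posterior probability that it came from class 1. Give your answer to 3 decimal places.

0.957

Likelihoods P(X=3 | ·): 1: 0.103538; 2: 0.0140247.
Posterior ∝ prior × likelihood. Numerator for 1: 0.75·0.103538 = 0.0776536.
Normalizing constant: 0.75·0.103538 + 0.25·0.0140247 = 0.0811598.
P(1 | observation) = 0.0776536 / 0.0811598 = 0.956799.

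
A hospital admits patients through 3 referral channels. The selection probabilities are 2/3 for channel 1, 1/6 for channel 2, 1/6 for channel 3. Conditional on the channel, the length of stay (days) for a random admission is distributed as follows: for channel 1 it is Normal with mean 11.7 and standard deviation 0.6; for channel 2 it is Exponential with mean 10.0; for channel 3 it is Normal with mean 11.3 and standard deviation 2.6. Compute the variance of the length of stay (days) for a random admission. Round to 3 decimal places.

Per component, 1: μ=11.7, E[X²]=137.25; 2: μ=10, E[X²]=200; 3: μ=11.3, E[X²]=134.45.
E[X] = 0.666667·11.7 + 0.166667·10 + 0.166667·11.3 = 11.35.
E[X²] = 0.666667·137.25 + 0.166667·200 + 0.166667·134.45 = 147.242.
Var(X) = E[X²] − (E[X])² = 147.242 − 128.822 = 18.4192.

18.419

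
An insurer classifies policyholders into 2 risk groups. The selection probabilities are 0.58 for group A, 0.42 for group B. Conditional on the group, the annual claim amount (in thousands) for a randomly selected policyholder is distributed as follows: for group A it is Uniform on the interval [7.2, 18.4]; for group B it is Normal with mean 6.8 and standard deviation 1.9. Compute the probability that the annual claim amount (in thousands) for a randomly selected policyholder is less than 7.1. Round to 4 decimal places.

0.2363

Conditional on each group, P(X < 7.1): A: 0; B: 0.56273.
By total probability, P(X < 7.1) = 0.58·0 + 0.42·0.56273 = 0.236347.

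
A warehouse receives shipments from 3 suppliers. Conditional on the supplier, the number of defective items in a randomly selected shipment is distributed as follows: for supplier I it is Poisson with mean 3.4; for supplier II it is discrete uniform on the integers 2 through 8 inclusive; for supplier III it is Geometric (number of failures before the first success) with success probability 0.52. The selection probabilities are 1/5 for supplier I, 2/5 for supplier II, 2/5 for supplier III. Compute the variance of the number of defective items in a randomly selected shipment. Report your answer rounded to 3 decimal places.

Per component, I: μ=3.4, E[X²]=14.96; II: μ=5, E[X²]=29; III: μ=0.923077, E[X²]=2.62722.
E[X] = 0.2·3.4 + 0.4·5 + 0.4·0.923077 = 3.04923.
E[X²] = 0.2·14.96 + 0.4·29 + 0.4·2.62722 = 15.6429.
Var(X) = E[X²] − (E[X])² = 15.6429 − 9.29781 = 6.34508.

6.345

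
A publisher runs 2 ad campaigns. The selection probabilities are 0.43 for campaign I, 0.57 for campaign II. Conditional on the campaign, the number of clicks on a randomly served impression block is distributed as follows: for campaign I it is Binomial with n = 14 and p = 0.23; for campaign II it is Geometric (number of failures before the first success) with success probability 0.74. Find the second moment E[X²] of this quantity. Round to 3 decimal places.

For each component E[X²] = Var + (mean)², giving I: 12.8478; II: 0.598247.
Overall E[X²] = 0.43·12.8478 + 0.57·0.598247 = 5.86555.

5.866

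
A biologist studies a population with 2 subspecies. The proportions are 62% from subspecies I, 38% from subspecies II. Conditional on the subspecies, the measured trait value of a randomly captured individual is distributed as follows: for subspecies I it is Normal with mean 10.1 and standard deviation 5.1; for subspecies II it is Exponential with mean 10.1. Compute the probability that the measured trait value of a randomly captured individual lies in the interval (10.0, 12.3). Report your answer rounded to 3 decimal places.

0.137

Conditional on each subspecies, P(10.0 < X < 12.3): I: 0.174723; II: 0.075666.
By total probability, P(10.0 < X < 12.3) = 0.62·0.174723 + 0.38·0.075666 = 0.137081.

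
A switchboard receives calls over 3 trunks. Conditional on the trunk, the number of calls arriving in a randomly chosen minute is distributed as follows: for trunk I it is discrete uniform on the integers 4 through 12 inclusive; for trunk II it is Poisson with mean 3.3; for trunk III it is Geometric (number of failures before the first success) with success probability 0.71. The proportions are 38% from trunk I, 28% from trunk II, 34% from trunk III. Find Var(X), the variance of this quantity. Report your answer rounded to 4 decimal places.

14.2453

Per component, I: μ=8, E[X²]=70.6667; II: μ=3.3, E[X²]=14.19; III: μ=0.408451, E[X²]=0.742115.
E[X] = 0.38·8 + 0.28·3.3 + 0.34·0.408451 = 4.10287.
E[X²] = 0.38·70.6667 + 0.28·14.19 + 0.34·0.742115 = 31.0789.
Var(X) = E[X²] − (E[X])² = 31.0789 − 16.8336 = 14.2453.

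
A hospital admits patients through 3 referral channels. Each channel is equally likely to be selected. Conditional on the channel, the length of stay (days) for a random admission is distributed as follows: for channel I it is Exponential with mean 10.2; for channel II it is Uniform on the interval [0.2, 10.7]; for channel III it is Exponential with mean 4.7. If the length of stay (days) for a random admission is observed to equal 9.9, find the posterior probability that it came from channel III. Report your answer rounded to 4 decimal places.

Likelihoods f(9.9 | ·): I: 0.0371431; II: 0.0952381; III: 0.0258888.
Posterior ∝ prior × likelihood. Numerator for III: 0.333333·0.0258888 = 0.00862959.
Normalizing constant: 0.333333·0.0371431 + 0.333333·0.0952381 + 0.333333·0.0258888 = 0.0527567.
P(III | observation) = 0.00862959 / 0.0527567 = 0.163574.

0.1636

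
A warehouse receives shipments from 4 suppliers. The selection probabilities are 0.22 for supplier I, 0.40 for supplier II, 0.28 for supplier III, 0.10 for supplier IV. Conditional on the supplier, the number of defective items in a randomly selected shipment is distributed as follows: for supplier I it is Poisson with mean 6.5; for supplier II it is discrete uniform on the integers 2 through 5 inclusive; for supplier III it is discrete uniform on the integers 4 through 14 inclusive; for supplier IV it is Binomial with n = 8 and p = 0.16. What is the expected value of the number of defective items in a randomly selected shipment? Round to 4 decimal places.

Component means — I: 6.5; II: 3.5; III: 9; IV: 1.28.
E[X] = 0.22·6.5 + 0.4·3.5 + 0.28·9 + 0.1·1.28 = 5.478.

5.4780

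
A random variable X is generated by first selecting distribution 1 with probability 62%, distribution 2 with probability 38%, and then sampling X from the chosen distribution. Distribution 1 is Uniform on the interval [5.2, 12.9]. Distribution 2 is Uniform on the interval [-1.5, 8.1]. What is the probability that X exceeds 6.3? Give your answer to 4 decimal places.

Conditional on each component, P(X > 6.3): 1: 0.857143; 2: 0.1875.
By total probability, P(X > 6.3) = 0.62·0.857143 + 0.38·0.1875 = 0.602679.

0.6027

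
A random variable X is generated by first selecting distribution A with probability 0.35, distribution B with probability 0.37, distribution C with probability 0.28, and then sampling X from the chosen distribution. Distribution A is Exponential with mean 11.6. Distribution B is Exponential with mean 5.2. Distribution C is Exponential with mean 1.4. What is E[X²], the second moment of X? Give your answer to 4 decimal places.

For each component E[X²] = Var + (mean)², giving A: 269.12; B: 54.08; C: 3.92.
Overall E[X²] = 0.35·269.12 + 0.37·54.08 + 0.28·3.92 = 115.299.

115.2992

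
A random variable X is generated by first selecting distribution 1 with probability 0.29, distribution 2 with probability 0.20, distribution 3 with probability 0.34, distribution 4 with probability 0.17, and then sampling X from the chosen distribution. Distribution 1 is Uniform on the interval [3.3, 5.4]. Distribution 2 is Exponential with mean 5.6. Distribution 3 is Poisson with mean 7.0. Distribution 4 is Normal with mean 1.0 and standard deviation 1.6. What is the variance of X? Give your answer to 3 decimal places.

13.464

Per component, 1: μ=4.35, E[X²]=19.29; 2: μ=5.6, E[X²]=62.72; 3: μ=7, E[X²]=56; 4: μ=1, E[X²]=3.56.
E[X] = 0.29·4.35 + 0.2·5.6 + 0.34·7 + 0.17·1 = 4.9315.
E[X²] = 0.29·19.29 + 0.2·62.72 + 0.34·56 + 0.17·3.56 = 37.7833.
Var(X) = E[X²] − (E[X])² = 37.7833 − 24.3197 = 13.4636.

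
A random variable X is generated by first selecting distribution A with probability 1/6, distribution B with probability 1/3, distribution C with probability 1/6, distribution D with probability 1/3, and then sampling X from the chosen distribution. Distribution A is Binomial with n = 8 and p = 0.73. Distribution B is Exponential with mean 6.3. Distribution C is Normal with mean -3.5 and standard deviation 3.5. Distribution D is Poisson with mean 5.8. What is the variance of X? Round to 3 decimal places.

30.071

Per component, A: μ=5.84, E[X²]=35.6824; B: μ=6.3, E[X²]=79.38; C: μ=-3.5, E[X²]=24.5; D: μ=5.8, E[X²]=39.44.
E[X] = 0.166667·5.84 + 0.333333·6.3 + 0.166667·-3.5 + 0.333333·5.8 = 4.42333.
E[X²] = 0.166667·35.6824 + 0.333333·79.38 + 0.166667·24.5 + 0.333333·39.44 = 49.6371.
Var(X) = E[X²] − (E[X])² = 49.6371 − 19.5659 = 30.0712.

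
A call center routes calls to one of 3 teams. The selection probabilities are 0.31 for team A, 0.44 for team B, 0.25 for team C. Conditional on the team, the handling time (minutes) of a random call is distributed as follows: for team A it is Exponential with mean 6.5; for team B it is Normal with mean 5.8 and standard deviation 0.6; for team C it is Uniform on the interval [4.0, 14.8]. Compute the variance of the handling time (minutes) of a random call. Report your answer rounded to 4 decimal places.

17.8301

Per component, A: μ=6.5, E[X²]=84.5; B: μ=5.8, E[X²]=34; C: μ=9.4, E[X²]=98.08.
E[X] = 0.31·6.5 + 0.44·5.8 + 0.25·9.4 = 6.917.
E[X²] = 0.31·84.5 + 0.44·34 + 0.25·98.08 = 65.675.
Var(X) = E[X²] − (E[X])² = 65.675 − 47.8449 = 17.8301.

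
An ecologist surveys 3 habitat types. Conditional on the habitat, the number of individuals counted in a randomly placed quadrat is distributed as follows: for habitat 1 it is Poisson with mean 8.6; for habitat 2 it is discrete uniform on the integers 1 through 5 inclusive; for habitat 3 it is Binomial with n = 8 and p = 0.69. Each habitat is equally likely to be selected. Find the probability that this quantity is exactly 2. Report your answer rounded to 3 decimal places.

Conditional on each habitat, P(X = 2): 1: 0.00680823; 2: 0.2; 3: 0.0118311.
By total probability, P(X = 2) = 0.333333·0.00680823 + 0.333333·0.2 + 0.333333·0.0118311 = 0.0728798.

0.073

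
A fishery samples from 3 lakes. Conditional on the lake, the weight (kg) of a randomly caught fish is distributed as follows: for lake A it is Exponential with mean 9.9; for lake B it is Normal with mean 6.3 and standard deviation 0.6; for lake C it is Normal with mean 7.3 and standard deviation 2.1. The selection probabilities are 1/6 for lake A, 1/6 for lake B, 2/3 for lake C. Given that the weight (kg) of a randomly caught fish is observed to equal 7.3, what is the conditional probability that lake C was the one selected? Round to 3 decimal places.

0.780

Likelihoods f(7.3 | ·): A: 0.0483201; B: 0.165795; C: 0.189973.
Posterior ∝ prior × likelihood. Numerator for C: 0.666667·0.189973 = 0.126648.
Normalizing constant: 0.166667·0.0483201 + 0.166667·0.165795 + 0.666667·0.189973 = 0.162334.
P(C | observation) = 0.126648 / 0.162334 = 0.78017.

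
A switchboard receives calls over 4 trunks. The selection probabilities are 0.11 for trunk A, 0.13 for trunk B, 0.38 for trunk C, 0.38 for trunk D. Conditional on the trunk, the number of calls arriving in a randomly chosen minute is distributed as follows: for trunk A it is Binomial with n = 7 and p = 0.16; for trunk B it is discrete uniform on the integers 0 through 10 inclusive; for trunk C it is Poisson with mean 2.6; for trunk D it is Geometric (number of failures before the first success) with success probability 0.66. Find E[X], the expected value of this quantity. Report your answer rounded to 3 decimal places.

Component means — A: 1.12; B: 5; C: 2.6; D: 0.515152.
E[X] = 0.11·1.12 + 0.13·5 + 0.38·2.6 + 0.38·0.515152 = 1.95696.

1.957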